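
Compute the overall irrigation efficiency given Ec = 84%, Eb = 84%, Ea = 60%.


Ec = 0.84, Eb = 0.84, Ea = 0.6
E = 0.84 * 0.84 * 0.6 * 100 = 42.3360%

42.3360 %


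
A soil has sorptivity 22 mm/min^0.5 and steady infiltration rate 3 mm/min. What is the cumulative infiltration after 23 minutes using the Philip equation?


F = S*sqrt(t) + A*t
F = 22*sqrt(23) + 3*23
F = 22*4.795832 + 69

174.5083 mm


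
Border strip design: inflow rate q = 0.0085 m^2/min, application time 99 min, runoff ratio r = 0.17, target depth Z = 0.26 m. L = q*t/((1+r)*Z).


L = q*t/((1+r)*Z)
L = 0.0085*99/((1+0.17)*0.26)
L = 0.8415/0.3042

2.7663 m


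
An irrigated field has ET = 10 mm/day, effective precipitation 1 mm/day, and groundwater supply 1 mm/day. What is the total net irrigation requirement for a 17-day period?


Daily deficit = ET - Pe - GW = 10 - 1 - 1 = 8 mm/day
NIR = 8 * 17 = 136 mm

136.0000 mm


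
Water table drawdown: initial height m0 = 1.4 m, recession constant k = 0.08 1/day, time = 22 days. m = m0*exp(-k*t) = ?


m = m0 * exp(-k*t)
m = 1.4 * exp(-0.08 * 22)
m = 1.4 * exp(-1.7600)

0.2409 m


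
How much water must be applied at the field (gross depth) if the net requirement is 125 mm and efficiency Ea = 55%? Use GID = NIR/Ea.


Ea = 55% = 0.55
GID = NIR / Ea = 125 / 0.55 = 227.2727 mm

227.2727 mm


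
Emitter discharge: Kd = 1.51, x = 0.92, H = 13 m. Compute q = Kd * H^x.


q = Kd * H^x = 1.51 * 13^0.92 = 1.51 * 10.588340

15.9884 L/h


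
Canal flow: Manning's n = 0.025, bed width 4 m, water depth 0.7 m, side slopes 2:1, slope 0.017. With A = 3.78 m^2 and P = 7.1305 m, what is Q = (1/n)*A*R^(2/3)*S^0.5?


R = A/P = 3.78/7.1305 = 0.530117
Q = (1/0.025) * 3.78 * 0.530117^(2/3) * 0.017^0.5

12.9129 m^3/s


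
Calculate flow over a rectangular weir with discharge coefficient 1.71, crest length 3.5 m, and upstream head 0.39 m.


Q = C * L * H^(3/2) = 1.71 * 3.5 * 0.39^1.5 = 1.71 * 3.5 * 0.243555

1.4577 m^3/s


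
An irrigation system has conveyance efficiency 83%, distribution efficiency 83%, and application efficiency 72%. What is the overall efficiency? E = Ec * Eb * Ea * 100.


Ec = 0.83, Eb = 0.83, Ea = 0.72
E = 0.83 * 0.83 * 0.72 * 100 = 49.6008%

49.6008 %


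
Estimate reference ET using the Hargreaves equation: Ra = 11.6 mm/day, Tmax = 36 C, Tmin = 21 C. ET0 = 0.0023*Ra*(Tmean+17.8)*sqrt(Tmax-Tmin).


Tmean = (Tmax + Tmin)/2 = (36 + 21)/2 = 28.5
ET0 = 0.0023 * 11.6 * (28.5 + 17.8) * sqrt(36 - 21)
ET0 = 0.0023 * 11.6 * 46.3 * 3.872983

4.7842 mm/day


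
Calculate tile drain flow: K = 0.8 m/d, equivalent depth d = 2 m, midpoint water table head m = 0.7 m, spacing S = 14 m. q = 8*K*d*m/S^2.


q = 8*K*d*m/S^2
q = 8*0.8*2*0.7/14^2
q = 8.9600 / 196

0.0457 m/d


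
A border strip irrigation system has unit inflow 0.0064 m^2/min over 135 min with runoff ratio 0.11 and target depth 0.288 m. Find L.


L = q*t/((1+r)*Z)
L = 0.0064*135/((1+0.11)*0.288)
L = 0.864/0.31968

2.7027 m


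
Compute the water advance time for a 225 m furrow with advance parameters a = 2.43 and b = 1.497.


t = (L/a)^(1/b)
t = (225/2.43)^(1/1.497)
t = 92.592593^(1/1.497)

20.5910 min


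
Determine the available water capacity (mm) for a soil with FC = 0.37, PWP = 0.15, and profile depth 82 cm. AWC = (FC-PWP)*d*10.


AWC = (FC - PWP) * d * 10
AWC = (0.37 - 0.15) * 82 * 10
AWC = 0.2200 * 82 * 10

180.4000 mm


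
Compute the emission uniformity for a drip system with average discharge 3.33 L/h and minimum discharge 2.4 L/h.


EU = (q_min/q_avg)*100 = (2.4/3.33)*100 = 72.0721%

72.0721 %


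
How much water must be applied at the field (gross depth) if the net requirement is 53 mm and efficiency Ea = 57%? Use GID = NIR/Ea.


Ea = 57% = 0.57
GID = NIR / Ea = 53 / 0.57 = 92.9825 mm

92.9825 mm


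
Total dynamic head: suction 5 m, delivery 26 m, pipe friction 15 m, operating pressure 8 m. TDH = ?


TDH = Hs + Hd + hf + Hp = 5 + 26 + 15 + 8 = 54

54 m


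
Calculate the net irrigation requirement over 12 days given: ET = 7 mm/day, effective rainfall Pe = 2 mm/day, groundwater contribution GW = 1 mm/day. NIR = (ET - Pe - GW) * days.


Daily deficit = ET - Pe - GW = 7 - 2 - 1 = 4 mm/day
NIR = 4 * 12 = 48 mm

48.0000 mm


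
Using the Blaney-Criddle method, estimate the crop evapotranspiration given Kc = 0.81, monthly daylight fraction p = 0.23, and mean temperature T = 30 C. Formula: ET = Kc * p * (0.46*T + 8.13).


ET = Kc * p * (0.46*T + 8.13)
ET = 0.81 * 0.23 * (0.46*30 + 8.13)
ET = 0.81 * 0.23 * 21.9300

4.0856 mm/day


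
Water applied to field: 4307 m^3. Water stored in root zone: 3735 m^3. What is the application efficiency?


Ea = V_root / V_field * 100 = 3735 / 4307 * 100 = 86.7193%

86.7193 %


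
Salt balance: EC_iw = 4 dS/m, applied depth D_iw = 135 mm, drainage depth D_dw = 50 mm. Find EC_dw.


EC_dw = EC_iw * D_iw / D_dw
EC_dw = 4 * 135 / 50
EC_dw = 540 / 50

10.8000 dS/m


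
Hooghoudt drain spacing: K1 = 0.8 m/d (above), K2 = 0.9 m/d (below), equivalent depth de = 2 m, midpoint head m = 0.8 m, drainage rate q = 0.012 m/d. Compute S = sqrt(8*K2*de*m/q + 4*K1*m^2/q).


S^2 = 8*K2*de*m/q + 4*K1*m^2/q
S^2 = 8*0.9*2*0.8/0.012 + 4*0.8*0.8^2/0.012
S = sqrt(1130.6667)

33.6254 m


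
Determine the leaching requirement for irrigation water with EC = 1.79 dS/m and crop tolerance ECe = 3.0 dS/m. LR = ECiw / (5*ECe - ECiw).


LR = ECiw / (5*ECe - ECiw)
LR = 1.79 / (5*3.0 - 1.79)
LR = 1.79 / 13.2100

0.1355


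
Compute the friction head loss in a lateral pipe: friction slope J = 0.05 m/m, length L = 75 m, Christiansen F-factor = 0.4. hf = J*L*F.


hf = J * L * F = 0.05 * 75 * 0.4 = 1.5000 m

1.5000 m


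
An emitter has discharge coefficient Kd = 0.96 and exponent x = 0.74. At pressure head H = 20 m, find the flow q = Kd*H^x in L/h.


q = Kd * H^x = 0.96 * 20^0.74 = 0.96 * 9.178299

8.8112 L/h


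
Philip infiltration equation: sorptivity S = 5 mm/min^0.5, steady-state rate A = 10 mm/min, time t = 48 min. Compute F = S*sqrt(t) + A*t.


F = S*sqrt(t) + A*t
F = 5*sqrt(48) + 10*48
F = 5*6.928203 + 480

514.6410 mm


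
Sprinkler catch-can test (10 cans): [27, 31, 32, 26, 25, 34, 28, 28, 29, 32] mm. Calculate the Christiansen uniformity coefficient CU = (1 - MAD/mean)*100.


mean = 29.200000 mm
MAD = 2.440000 mm
CU = (1 - 2.440000/29.200000)*100

91.6438 %


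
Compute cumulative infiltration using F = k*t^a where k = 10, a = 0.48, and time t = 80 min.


F = k * t^a = 10 * 80^0.48
F = 10 * 8.193759

81.9376 mm


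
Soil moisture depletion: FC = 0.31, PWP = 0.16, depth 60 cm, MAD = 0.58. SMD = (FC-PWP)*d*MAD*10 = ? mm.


SMD = (FC - PWP) * d * MAD * 10
SMD = (0.31 - 0.16) * 60 * 0.58 * 10
SMD = 0.1500 * 60 * 0.58 * 10

52.2000 mm


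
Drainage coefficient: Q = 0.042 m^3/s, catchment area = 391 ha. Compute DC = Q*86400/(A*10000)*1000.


DC = Q * 86400 / (A * 10000) * 1000
DC = 0.042 * 86400 / (391 * 10000) * 1000
DC = 3628800.0000 / 3910000

0.9281 mm/day


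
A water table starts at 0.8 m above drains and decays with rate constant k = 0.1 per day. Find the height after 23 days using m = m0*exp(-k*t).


m = m0 * exp(-k*t)
m = 0.8 * exp(-0.1 * 23)
m = 0.8 * exp(-2.3000)

0.0802 m


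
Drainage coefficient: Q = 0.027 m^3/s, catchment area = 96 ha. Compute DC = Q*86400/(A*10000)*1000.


DC = Q * 86400 / (A * 10000) * 1000
DC = 0.027 * 86400 / (96 * 10000) * 1000
DC = 2332800.0000 / 960000

2.4300 mm/day


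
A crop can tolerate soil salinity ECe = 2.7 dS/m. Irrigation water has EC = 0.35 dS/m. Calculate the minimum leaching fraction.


LR = ECiw / (5*ECe - ECiw)
LR = 0.35 / (5*2.7 - 0.35)
LR = 0.35 / 13.1500

0.0266


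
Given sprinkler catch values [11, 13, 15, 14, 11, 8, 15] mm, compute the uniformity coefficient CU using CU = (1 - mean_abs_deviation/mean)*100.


mean = 12.428571 mm
MAD = 2.081633 mm
CU = (1 - 2.081633/12.428571)*100

83.2512 %


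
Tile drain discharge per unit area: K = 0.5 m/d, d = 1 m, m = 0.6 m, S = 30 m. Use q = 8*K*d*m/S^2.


q = 8*K*d*m/S^2
q = 8*0.5*1*0.6/30^2
q = 2.4000 / 900

0.0027 m/d


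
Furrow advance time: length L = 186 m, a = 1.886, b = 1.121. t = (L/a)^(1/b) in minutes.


t = (L/a)^(1/b)
t = (186/1.886)^(1/1.121)
t = 98.621421^(1/1.121)

60.0819 min


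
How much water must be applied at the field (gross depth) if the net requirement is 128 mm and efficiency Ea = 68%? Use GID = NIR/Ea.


Ea = 68% = 0.68
GID = NIR / Ea = 128 / 0.68 = 188.2353 mm

188.2353 mm


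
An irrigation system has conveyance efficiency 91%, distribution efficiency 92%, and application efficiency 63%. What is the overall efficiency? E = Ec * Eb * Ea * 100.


Ec = 0.91, Eb = 0.92, Ea = 0.63
E = 0.91 * 0.92 * 0.63 * 100 = 52.7436%

52.7436 %


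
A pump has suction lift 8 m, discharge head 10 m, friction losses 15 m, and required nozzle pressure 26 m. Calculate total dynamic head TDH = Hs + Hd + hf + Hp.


TDH = Hs + Hd + hf + Hp = 8 + 10 + 15 + 26 = 59

59 m


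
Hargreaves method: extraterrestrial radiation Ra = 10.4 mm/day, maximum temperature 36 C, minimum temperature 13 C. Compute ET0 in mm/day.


Tmean = (Tmax + Tmin)/2 = (36 + 13)/2 = 24.5
ET0 = 0.0023 * 10.4 * (24.5 + 17.8) * sqrt(36 - 13)
ET0 = 0.0023 * 10.4 * 42.3 * 4.795832

4.8525 mm/day


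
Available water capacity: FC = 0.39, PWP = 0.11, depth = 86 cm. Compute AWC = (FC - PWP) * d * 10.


AWC = (FC - PWP) * d * 10
AWC = (0.39 - 0.11) * 86 * 10
AWC = 0.2800 * 86 * 10

240.8000 mm


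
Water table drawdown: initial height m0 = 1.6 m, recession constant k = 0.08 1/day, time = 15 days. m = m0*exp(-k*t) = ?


m = m0 * exp(-k*t)
m = 1.6 * exp(-0.08 * 15)
m = 1.6 * exp(-1.2000)

0.4819 m


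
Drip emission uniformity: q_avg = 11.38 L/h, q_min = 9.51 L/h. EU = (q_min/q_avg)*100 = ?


EU = (q_min/q_avg)*100 = (9.51/11.38)*100 = 83.5677%

83.5677 %


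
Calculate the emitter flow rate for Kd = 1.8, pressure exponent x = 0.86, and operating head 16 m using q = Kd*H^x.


q = Kd * H^x = 1.8 * 16^0.86 = 1.8 * 10.852835

19.5351 L/h


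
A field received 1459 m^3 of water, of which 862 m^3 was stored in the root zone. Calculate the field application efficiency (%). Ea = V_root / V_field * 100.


Ea = V_root / V_field * 100 = 862 / 1459 * 100 = 59.0816%

59.0816 %


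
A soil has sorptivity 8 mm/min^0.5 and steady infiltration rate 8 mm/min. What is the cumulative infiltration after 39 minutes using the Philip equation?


F = S*sqrt(t) + A*t
F = 8*sqrt(39) + 8*39
F = 8*6.244998 + 312

361.9600 mm


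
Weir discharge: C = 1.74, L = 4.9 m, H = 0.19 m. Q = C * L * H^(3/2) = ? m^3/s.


Q = C * L * H^(3/2) = 1.74 * 4.9 * 0.19^1.5 = 1.74 * 4.9 * 0.082819

0.7061 m^3/s


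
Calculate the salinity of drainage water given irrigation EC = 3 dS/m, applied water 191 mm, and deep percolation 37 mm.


EC_dw = EC_iw * D_iw / D_dw
EC_dw = 3 * 191 / 37
EC_dw = 573 / 37

15.4865 dS/m


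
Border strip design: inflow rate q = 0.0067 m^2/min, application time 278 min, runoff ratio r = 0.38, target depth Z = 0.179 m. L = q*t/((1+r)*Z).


L = q*t/((1+r)*Z)
L = 0.0067*278/((1+0.38)*0.179)
L = 1.8626/0.24702

7.5403 m


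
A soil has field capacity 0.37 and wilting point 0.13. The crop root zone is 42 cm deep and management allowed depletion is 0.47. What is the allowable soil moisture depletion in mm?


SMD = (FC - PWP) * d * MAD * 10
SMD = (0.37 - 0.13) * 42 * 0.47 * 10
SMD = 0.2400 * 42 * 0.47 * 10

47.3760 mm


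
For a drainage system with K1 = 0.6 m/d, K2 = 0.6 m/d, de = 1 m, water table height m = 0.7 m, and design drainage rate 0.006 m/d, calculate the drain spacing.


S^2 = 8*K2*de*m/q + 4*K1*m^2/q
S^2 = 8*0.6*1*0.7/0.006 + 4*0.6*0.7^2/0.006
S = sqrt(756.0000)

27.4955 m


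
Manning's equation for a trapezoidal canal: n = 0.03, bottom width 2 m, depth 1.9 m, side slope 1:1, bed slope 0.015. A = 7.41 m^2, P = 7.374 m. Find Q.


R = A/P = 7.41/7.374 = 1.004882
Q = (1/0.03) * 7.41 * 1.004882^(2/3) * 0.015^0.5

30.3496 m^3/s


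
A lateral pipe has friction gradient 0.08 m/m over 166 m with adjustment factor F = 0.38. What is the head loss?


hf = J * L * F = 0.08 * 166 * 0.38 = 5.0464 m

5.0464 m


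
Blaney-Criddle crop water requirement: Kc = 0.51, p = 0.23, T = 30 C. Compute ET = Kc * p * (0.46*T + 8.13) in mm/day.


ET = Kc * p * (0.46*T + 8.13)
ET = 0.51 * 0.23 * (0.46*30 + 8.13)
ET = 0.51 * 0.23 * 21.9300

2.5724 mm/day


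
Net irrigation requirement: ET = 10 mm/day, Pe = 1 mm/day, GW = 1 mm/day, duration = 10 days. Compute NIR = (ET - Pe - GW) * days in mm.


Daily deficit = ET - Pe - GW = 10 - 1 - 1 = 8 mm/day
NIR = 8 * 10 = 80 mm

80.0000 mm


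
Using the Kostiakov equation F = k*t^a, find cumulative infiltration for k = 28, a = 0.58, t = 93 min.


F = k * t^a = 28 * 93^0.58
F = 28 * 13.858624

388.0415 mm


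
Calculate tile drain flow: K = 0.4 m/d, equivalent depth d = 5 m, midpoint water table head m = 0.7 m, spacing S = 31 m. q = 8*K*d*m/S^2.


q = 8*K*d*m/S^2
q = 8*0.4*5*0.7/31^2
q = 11.2000 / 961

0.0117 m/d


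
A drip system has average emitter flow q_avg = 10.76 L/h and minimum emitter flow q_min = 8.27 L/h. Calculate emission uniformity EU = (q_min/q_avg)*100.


EU = (q_min/q_avg)*100 = (8.27/10.76)*100 = 76.8587%

76.8587 %


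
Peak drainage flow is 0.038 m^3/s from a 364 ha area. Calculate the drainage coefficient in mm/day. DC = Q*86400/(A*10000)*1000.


DC = Q * 86400 / (A * 10000) * 1000
DC = 0.038 * 86400 / (364 * 10000) * 1000
DC = 3283200.0000 / 3640000

0.9020 mm/day


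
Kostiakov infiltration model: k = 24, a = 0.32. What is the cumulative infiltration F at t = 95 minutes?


F = k * t^a = 24 * 95^0.32
F = 24 * 4.294094

103.0583 mm


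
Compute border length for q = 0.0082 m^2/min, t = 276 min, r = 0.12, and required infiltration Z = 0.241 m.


L = q*t/((1+r)*Z)
L = 0.0082*276/((1+0.12)*0.241)
L = 2.2632/0.26992

8.3847 m


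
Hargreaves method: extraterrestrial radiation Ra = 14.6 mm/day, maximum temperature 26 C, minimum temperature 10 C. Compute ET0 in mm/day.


Tmean = (Tmax + Tmin)/2 = (26 + 10)/2 = 18.0
ET0 = 0.0023 * 14.6 * (18.0 + 17.8) * sqrt(26 - 10)
ET0 = 0.0023 * 14.6 * 35.8 * 4.000000

4.8087 mm/day


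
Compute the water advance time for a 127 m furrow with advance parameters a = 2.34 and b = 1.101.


t = (L/a)^(1/b)
t = (127/2.34)^(1/1.101)
t = 54.273504^(1/1.101)

37.6241 min


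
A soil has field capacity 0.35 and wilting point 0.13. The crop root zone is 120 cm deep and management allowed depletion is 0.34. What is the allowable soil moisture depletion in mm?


SMD = (FC - PWP) * d * MAD * 10
SMD = (0.35 - 0.13) * 120 * 0.34 * 10
SMD = 0.2200 * 120 * 0.34 * 10

89.7600 mm


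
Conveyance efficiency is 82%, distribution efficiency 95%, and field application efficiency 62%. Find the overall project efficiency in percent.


Ec = 0.82, Eb = 0.95, Ea = 0.62
E = 0.82 * 0.95 * 0.62 * 100 = 48.2980%

48.2980 %


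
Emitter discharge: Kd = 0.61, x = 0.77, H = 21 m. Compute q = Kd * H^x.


q = Kd * H^x = 0.61 * 21^0.77 = 0.61 * 10.425787

6.3597 L/h


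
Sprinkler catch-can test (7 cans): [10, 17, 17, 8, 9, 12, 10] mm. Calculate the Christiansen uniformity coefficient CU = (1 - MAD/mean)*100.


mean = 11.857143 mm
MAD = 2.979592 mm
CU = (1 - 2.979592/11.857143)*100

74.8709 %


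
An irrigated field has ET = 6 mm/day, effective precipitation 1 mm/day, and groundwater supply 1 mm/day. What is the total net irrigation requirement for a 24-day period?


Daily deficit = ET - Pe - GW = 6 - 1 - 1 = 4 mm/day
NIR = 4 * 24 = 96 mm

96.0000 mm


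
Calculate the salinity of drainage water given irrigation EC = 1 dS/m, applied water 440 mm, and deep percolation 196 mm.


EC_dw = EC_iw * D_iw / D_dw
EC_dw = 1 * 440 / 196
EC_dw = 440 / 196

2.2449 dS/m


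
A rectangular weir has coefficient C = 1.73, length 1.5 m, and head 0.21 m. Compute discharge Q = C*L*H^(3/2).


Q = C * L * H^(3/2) = 1.73 * 1.5 * 0.21^1.5 = 1.73 * 1.5 * 0.096234

0.2497 m^3/s


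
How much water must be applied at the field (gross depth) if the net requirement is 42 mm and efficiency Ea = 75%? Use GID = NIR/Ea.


Ea = 75% = 0.75
GID = NIR / Ea = 42 / 0.75 = 56.0000 mm

56.0000 mm


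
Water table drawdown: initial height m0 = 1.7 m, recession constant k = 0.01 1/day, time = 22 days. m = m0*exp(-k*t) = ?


m = m0 * exp(-k*t)
m = 1.7 * exp(-0.01 * 22)
m = 1.7 * exp(-0.2200)

1.3643 m


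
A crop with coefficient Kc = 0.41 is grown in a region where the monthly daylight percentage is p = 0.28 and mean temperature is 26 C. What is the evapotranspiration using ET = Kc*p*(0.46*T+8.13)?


ET = Kc * p * (0.46*T + 8.13)
ET = 0.41 * 0.28 * (0.46*26 + 8.13)
ET = 0.41 * 0.28 * 20.0900

2.3063 mm/day


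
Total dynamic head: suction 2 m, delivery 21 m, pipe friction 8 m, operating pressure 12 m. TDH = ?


TDH = Hs + Hd + hf + Hp = 2 + 21 + 8 + 12 = 43

43 m


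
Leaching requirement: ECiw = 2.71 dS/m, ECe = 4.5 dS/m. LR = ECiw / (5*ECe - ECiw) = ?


LR = ECiw / (5*ECe - ECiw)
LR = 2.71 / (5*4.5 - 2.71)
LR = 2.71 / 19.7900

0.1369


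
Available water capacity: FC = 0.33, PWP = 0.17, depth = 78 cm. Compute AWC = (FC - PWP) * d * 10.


AWC = (FC - PWP) * d * 10
AWC = (0.33 - 0.17) * 78 * 10
AWC = 0.1600 * 78 * 10

124.8000 mm


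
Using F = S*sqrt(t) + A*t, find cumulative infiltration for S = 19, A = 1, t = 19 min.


F = S*sqrt(t) + A*t
F = 19*sqrt(19) + 1*19
F = 19*4.358899 + 19

101.8191 mm


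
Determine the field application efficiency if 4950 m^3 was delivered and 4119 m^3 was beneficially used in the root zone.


Ea = V_root / V_field * 100 = 4119 / 4950 * 100 = 83.2121%

83.2121 %


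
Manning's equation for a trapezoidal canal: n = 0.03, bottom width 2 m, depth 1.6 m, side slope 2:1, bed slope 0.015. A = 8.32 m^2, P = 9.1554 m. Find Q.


R = A/P = 8.32/9.1554 = 0.908753
Q = (1/0.03) * 8.32 * 0.908753^(2/3) * 0.015^0.5

31.8673 m^3/s


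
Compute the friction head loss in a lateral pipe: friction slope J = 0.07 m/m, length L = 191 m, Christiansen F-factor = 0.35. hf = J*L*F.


hf = J * L * F = 0.07 * 191 * 0.35 = 4.6795 m

4.6795 m


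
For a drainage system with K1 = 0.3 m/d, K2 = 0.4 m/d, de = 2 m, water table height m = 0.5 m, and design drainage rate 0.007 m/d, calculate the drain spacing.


S^2 = 8*K2*de*m/q + 4*K1*m^2/q
S^2 = 8*0.4*2*0.5/0.007 + 4*0.3*0.5^2/0.007
S = sqrt(500.0000)

22.3607 m


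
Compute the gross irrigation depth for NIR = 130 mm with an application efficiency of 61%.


Ea = 61% = 0.61
GID = NIR / Ea = 130 / 0.61 = 213.1148 mm

213.1148 mm


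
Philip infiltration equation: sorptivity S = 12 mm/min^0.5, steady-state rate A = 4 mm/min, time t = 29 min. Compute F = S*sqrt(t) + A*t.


F = S*sqrt(t) + A*t
F = 12*sqrt(29) + 4*29
F = 12*5.385165 + 116

180.6220 mm


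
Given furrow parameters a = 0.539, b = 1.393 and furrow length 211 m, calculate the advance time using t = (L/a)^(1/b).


t = (L/a)^(1/b)
t = (211/0.539)^(1/1.393)
t = 391.465677^(1/1.393)

72.6491 min


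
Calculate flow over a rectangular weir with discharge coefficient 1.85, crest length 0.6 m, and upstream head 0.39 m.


Q = C * L * H^(3/2) = 1.85 * 0.6 * 0.39^1.5 = 1.85 * 0.6 * 0.243555

0.2703 m^3/s


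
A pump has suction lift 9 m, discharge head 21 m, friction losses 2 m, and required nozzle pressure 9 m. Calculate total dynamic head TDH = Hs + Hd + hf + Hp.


TDH = Hs + Hd + hf + Hp = 9 + 21 + 2 + 9 = 41

41 m


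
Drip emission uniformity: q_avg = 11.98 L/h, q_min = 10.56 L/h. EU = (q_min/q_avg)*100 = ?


EU = (q_min/q_avg)*100 = (10.56/11.98)*100 = 88.1469%

88.1469 %


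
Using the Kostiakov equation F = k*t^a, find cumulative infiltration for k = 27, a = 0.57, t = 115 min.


F = k * t^a = 27 * 115^0.57
F = 27 * 14.948505

403.6096 mm


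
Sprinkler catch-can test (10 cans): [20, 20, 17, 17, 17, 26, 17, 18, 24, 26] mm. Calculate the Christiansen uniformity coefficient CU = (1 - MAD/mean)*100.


mean = 20.200000 mm
MAD = 3.080000 mm
CU = (1 - 3.080000/20.200000)*100

84.7525 %


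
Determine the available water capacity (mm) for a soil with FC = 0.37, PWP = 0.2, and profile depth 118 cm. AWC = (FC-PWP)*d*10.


AWC = (FC - PWP) * d * 10
AWC = (0.37 - 0.2) * 118 * 10
AWC = 0.1700 * 118 * 10

200.6000 mm


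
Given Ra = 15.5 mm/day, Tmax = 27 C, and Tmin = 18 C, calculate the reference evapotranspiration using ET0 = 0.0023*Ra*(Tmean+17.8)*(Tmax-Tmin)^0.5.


Tmean = (Tmax + Tmin)/2 = (27 + 18)/2 = 22.5
ET0 = 0.0023 * 15.5 * (22.5 + 17.8) * sqrt(27 - 18)
ET0 = 0.0023 * 15.5 * 40.3 * 3.000000

4.3101 mm/day


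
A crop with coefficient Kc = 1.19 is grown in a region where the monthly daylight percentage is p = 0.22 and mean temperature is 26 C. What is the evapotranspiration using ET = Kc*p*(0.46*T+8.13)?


ET = Kc * p * (0.46*T + 8.13)
ET = 1.19 * 0.22 * (0.46*26 + 8.13)
ET = 1.19 * 0.22 * 20.0900

5.2596 mm/day


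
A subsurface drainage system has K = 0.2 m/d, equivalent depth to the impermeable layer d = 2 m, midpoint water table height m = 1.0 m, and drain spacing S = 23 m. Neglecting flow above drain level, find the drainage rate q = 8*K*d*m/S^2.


q = 8*K*d*m/S^2
q = 8*0.2*2*1.0/23^2
q = 3.2000 / 529

0.0060 m/d


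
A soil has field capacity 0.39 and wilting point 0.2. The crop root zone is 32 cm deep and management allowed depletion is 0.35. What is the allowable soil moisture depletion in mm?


SMD = (FC - PWP) * d * MAD * 10
SMD = (0.39 - 0.2) * 32 * 0.35 * 10
SMD = 0.1900 * 32 * 0.35 * 10

21.2800 mm


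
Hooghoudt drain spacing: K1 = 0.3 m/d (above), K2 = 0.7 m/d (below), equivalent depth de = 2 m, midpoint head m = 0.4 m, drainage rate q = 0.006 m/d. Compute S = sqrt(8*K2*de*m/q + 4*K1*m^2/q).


S^2 = 8*K2*de*m/q + 4*K1*m^2/q
S^2 = 8*0.7*2*0.4/0.006 + 4*0.3*0.4^2/0.006
S = sqrt(778.6667)

27.9046 m


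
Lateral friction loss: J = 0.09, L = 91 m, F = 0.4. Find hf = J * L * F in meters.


hf = J * L * F = 0.09 * 91 * 0.4 = 3.2760 m

3.2760 m


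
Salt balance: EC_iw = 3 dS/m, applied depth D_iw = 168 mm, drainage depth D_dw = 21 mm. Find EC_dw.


EC_dw = EC_iw * D_iw / D_dw
EC_dw = 3 * 168 / 21
EC_dw = 504 / 21

24.0000 dS/m


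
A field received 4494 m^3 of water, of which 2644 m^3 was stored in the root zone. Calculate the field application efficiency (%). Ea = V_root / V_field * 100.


Ea = V_root / V_field * 100 = 2644 / 4494 * 100 = 58.8340%

58.8340 %


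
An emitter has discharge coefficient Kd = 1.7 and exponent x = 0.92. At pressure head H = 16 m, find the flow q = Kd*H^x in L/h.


q = Kd * H^x = 1.7 * 16^0.92 = 1.7 * 12.817118

21.7891 L/h


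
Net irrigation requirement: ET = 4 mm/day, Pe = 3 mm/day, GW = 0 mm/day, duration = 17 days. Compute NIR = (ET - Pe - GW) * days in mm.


Daily deficit = ET - Pe - GW = 4 - 3 - 0 = 1 mm/day
NIR = 1 * 17 = 17 mm

17.0000 mm


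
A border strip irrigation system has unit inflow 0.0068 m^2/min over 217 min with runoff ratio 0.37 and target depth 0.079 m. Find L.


L = q*t/((1+r)*Z)
L = 0.0068*217/((1+0.37)*0.079)
L = 1.4756/0.10823

13.6339 m


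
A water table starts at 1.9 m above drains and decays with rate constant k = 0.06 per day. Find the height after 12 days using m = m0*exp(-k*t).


m = m0 * exp(-k*t)
m = 1.9 * exp(-0.06 * 12)
m = 1.9 * exp(-0.7200)

0.9248 m


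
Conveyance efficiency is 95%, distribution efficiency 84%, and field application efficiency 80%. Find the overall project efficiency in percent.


Ec = 0.95, Eb = 0.84, Ea = 0.8
E = 0.95 * 0.84 * 0.8 * 100 = 63.8400%

63.8400 %


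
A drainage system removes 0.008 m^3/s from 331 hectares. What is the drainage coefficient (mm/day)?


DC = Q * 86400 / (A * 10000) * 1000
DC = 0.008 * 86400 / (331 * 10000) * 1000
DC = 691200.0000 / 3310000

0.2088 mm/day


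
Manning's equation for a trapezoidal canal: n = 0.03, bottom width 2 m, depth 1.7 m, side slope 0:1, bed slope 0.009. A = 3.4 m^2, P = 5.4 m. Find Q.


R = A/P = 3.4/5.4 = 0.629630
Q = (1/0.03) * 3.4 * 0.629630^(2/3) * 0.009^0.5

7.8983 m^3/s


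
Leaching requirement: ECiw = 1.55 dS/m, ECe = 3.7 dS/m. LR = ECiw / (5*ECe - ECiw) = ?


LR = ECiw / (5*ECe - ECiw)
LR = 1.55 / (5*3.7 - 1.55)
LR = 1.55 / 16.9500

0.0914


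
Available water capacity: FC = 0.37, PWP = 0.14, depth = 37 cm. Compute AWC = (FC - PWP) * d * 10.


AWC = (FC - PWP) * d * 10
AWC = (0.37 - 0.14) * 37 * 10
AWC = 0.2300 * 37 * 10

85.1000 mm


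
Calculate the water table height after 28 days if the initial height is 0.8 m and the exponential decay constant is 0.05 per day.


m = m0 * exp(-k*t)
m = 0.8 * exp(-0.05 * 28)
m = 0.8 * exp(-1.4000)

0.1973 m


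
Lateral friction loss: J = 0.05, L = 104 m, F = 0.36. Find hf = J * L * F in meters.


hf = J * L * F = 0.05 * 104 * 0.36 = 1.8720 m

1.8720 m


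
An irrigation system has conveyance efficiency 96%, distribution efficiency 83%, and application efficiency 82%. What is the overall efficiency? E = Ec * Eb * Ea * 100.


Ec = 0.96, Eb = 0.83, Ea = 0.82
E = 0.96 * 0.83 * 0.82 * 100 = 65.3376%

65.3376 %


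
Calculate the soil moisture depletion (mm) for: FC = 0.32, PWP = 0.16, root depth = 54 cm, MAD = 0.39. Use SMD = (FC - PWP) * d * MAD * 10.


SMD = (FC - PWP) * d * MAD * 10
SMD = (0.32 - 0.16) * 54 * 0.39 * 10
SMD = 0.1600 * 54 * 0.39 * 10

33.6960 mm


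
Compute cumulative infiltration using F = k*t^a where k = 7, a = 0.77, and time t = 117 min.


F = k * t^a = 7 * 117^0.77
F = 7 * 39.129393

273.9058 mm


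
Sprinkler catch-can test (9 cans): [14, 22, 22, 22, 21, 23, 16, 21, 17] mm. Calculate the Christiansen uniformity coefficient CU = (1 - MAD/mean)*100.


mean = 19.777778 mm
MAD = 2.740741 mm
CU = (1 - 2.740741/19.777778)*100

86.1423 %


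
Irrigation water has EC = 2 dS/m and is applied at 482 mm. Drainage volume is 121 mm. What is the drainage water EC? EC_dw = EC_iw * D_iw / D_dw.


EC_dw = EC_iw * D_iw / D_dw
EC_dw = 2 * 482 / 121
EC_dw = 964 / 121

7.9669 dS/m


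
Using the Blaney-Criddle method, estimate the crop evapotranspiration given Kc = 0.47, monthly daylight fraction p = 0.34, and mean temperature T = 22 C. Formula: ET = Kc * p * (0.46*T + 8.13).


ET = Kc * p * (0.46*T + 8.13)
ET = 0.47 * 0.34 * (0.46*22 + 8.13)
ET = 0.47 * 0.34 * 18.2500

2.9163 mm/day


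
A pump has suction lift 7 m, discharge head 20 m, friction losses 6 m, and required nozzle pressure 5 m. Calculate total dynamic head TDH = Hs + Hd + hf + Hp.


TDH = Hs + Hd + hf + Hp = 7 + 20 + 6 + 5 = 38

38 m


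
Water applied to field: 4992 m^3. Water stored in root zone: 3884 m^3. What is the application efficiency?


Ea = V_root / V_field * 100 = 3884 / 4992 * 100 = 77.8045%

77.8045 %


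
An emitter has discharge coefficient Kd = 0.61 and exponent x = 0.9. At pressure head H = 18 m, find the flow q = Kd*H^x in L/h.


q = Kd * H^x = 0.61 * 18^0.9 = 0.61 * 13.481718

8.2238 L/h


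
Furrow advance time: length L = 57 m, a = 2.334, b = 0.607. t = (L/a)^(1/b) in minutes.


t = (L/a)^(1/b)
t = (57/2.334)^(1/0.607)
t = 24.421594^(1/0.607)

193.3229 min


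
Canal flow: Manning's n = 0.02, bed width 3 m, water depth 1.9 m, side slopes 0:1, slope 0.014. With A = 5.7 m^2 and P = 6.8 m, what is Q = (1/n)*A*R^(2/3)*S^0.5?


R = A/P = 5.7/6.8 = 0.838235
Q = (1/0.02) * 5.7 * 0.838235^(2/3) * 0.014^0.5

29.9792 m^3/s


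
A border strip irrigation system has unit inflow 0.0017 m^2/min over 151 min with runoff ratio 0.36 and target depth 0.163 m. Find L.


L = q*t/((1+r)*Z)
L = 0.0017*151/((1+0.36)*0.163)
L = 0.2567/0.22168

1.1580 m


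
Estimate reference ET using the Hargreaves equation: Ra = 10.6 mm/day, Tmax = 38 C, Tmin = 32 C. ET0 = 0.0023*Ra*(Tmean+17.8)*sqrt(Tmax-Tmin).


Tmean = (Tmax + Tmin)/2 = (38 + 32)/2 = 35.0
ET0 = 0.0023 * 10.6 * (35.0 + 17.8) * sqrt(38 - 32)
ET0 = 0.0023 * 10.6 * 52.8 * 2.449490

3.1531 mm/day


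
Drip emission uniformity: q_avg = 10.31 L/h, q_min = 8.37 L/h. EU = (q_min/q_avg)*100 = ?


EU = (q_min/q_avg)*100 = (8.37/10.31)*100 = 81.1833%

81.1833 %


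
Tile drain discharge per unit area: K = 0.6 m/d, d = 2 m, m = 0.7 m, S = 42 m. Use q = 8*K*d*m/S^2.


q = 8*K*d*m/S^2
q = 8*0.6*2*0.7/42^2
q = 6.7200 / 1764

0.0038 m/d


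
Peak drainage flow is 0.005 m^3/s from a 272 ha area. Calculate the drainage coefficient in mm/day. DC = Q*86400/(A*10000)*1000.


DC = Q * 86400 / (A * 10000) * 1000
DC = 0.005 * 86400 / (272 * 10000) * 1000
DC = 432000.0000 / 2720000

0.1588 mm/day


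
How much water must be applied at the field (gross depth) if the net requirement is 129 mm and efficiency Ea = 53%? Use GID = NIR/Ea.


Ea = 53% = 0.53
GID = NIR / Ea = 129 / 0.53 = 243.3962 mm

243.3962 mm


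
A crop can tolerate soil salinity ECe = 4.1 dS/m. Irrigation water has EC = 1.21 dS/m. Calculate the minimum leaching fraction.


LR = ECiw / (5*ECe - ECiw)
LR = 1.21 / (5*4.1 - 1.21)
LR = 1.21 / 19.2900

0.0627


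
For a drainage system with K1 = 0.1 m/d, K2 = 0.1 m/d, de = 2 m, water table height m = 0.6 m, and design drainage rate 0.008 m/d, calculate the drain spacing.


S^2 = 8*K2*de*m/q + 4*K1*m^2/q
S^2 = 8*0.1*2*0.6/0.008 + 4*0.1*0.6^2/0.008
S = sqrt(138.0000)

11.7473 m


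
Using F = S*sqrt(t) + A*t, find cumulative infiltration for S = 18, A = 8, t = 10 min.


F = S*sqrt(t) + A*t
F = 18*sqrt(10) + 8*10
F = 18*3.162278 + 80

136.9210 mm


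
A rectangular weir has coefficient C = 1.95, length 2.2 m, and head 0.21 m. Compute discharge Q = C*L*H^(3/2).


Q = C * L * H^(3/2) = 1.95 * 2.2 * 0.21^1.5 = 1.95 * 2.2 * 0.096234

0.4128 m^3/s


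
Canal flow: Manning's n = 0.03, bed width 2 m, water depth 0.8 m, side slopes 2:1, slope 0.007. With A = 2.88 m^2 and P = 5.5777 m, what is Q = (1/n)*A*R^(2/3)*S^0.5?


R = A/P = 2.88/5.5777 = 0.516342
Q = (1/0.03) * 2.88 * 0.516342^(2/3) * 0.007^0.5

5.1695 m^3/s


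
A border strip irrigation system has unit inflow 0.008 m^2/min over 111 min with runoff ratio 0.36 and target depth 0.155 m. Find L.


L = q*t/((1+r)*Z)
L = 0.008*111/((1+0.36)*0.155)
L = 0.888/0.2108

4.2125 m


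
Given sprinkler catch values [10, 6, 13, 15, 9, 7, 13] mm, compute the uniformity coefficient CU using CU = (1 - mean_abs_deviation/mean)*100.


mean = 10.428571 mm
MAD = 2.775510 mm
CU = (1 - 2.775510/10.428571)*100

73.3855 %


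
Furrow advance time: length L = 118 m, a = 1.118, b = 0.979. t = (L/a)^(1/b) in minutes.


t = (L/a)^(1/b)
t = (118/1.118)^(1/0.979)
t = 105.545617^(1/0.979)

116.6390 min


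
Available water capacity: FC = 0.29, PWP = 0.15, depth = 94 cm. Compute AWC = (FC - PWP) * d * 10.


AWC = (FC - PWP) * d * 10
AWC = (0.29 - 0.15) * 94 * 10
AWC = 0.1400 * 94 * 10

131.6000 mm


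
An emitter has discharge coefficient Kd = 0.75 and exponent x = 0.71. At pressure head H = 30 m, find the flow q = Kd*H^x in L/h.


q = Kd * H^x = 0.75 * 30^0.71 = 0.75 * 11.188094

8.3911 L/h


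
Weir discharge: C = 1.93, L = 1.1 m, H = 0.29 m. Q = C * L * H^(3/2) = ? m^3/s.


Q = C * L * H^(3/2) = 1.93 * 1.1 * 0.29^1.5 = 1.93 * 1.1 * 0.156170

0.3315 m^3/s


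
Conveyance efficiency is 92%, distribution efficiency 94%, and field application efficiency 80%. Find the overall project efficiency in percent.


Ec = 0.92, Eb = 0.94, Ea = 0.8
E = 0.92 * 0.94 * 0.8 * 100 = 69.1840%

69.1840 %


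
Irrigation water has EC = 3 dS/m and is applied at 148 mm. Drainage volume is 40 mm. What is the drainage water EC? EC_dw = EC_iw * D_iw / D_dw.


EC_dw = EC_iw * D_iw / D_dw
EC_dw = 3 * 148 / 40
EC_dw = 444 / 40

11.1000 dS/m


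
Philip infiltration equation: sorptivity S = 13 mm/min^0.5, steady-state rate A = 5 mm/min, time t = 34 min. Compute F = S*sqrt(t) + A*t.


F = S*sqrt(t) + A*t
F = 13*sqrt(34) + 5*34
F = 13*5.830952 + 170

245.8024 mm


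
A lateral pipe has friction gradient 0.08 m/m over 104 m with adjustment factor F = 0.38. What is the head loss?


hf = J * L * F = 0.08 * 104 * 0.38 = 3.1616 m

3.1616 m


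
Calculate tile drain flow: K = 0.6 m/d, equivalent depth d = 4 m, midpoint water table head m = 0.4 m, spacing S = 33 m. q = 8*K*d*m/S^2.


q = 8*K*d*m/S^2
q = 8*0.6*4*0.4/33^2
q = 7.6800 / 1089

0.0071 m/d


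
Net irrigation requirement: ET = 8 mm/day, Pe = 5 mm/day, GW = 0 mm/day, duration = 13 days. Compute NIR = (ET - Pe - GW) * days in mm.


Daily deficit = ET - Pe - GW = 8 - 5 - 0 = 3 mm/day
NIR = 3 * 13 = 39 mm

39.0000 mm


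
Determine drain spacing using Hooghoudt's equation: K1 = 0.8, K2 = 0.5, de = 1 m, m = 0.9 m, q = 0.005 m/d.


S^2 = 8*K2*de*m/q + 4*K1*m^2/q
S^2 = 8*0.5*1*0.9/0.005 + 4*0.8*0.9^2/0.005
S = sqrt(1238.4000)

35.1909 m


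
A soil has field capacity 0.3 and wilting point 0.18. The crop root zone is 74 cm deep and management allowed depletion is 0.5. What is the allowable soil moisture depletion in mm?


SMD = (FC - PWP) * d * MAD * 10
SMD = (0.3 - 0.18) * 74 * 0.5 * 10
SMD = 0.1200 * 74 * 0.5 * 10

44.4000 mm


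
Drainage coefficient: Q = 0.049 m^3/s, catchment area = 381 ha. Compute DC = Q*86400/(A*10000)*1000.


DC = Q * 86400 / (A * 10000) * 1000
DC = 0.049 * 86400 / (381 * 10000) * 1000
DC = 4233600.0000 / 3810000

1.1112 mm/day


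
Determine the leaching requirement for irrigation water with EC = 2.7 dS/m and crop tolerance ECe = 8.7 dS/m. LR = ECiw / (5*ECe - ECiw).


LR = ECiw / (5*ECe - ECiw)
LR = 2.7 / (5*8.7 - 2.7)
LR = 2.7 / 40.8000

0.0662


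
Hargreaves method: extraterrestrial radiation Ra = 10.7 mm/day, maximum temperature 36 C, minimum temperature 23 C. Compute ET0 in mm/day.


Tmean = (Tmax + Tmin)/2 = (36 + 23)/2 = 29.5
ET0 = 0.0023 * 10.7 * (29.5 + 17.8) * sqrt(36 - 23)
ET0 = 0.0023 * 10.7 * 47.3 * 3.605551

4.1971 mm/day


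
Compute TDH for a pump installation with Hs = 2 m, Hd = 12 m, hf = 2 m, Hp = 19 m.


TDH = Hs + Hd + hf + Hp = 2 + 12 + 2 + 19 = 35

35 m


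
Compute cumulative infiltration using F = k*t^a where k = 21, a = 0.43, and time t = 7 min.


F = k * t^a = 21 * 7^0.43
F = 21 * 2.308831

48.4855 mm


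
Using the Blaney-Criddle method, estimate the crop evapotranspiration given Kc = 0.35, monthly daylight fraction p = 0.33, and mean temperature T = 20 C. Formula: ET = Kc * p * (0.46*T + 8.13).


ET = Kc * p * (0.46*T + 8.13)
ET = 0.35 * 0.33 * (0.46*20 + 8.13)
ET = 0.35 * 0.33 * 17.3300

2.0016 mm/day


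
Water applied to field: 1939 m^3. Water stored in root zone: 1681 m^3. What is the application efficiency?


Ea = V_root / V_field * 100 = 1681 / 1939 * 100 = 86.6942%

86.6942 %


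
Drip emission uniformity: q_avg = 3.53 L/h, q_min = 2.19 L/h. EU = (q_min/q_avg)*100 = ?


EU = (q_min/q_avg)*100 = (2.19/3.53)*100 = 62.0397%

62.0397 %


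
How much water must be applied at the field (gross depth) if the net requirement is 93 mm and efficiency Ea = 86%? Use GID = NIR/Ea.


Ea = 86% = 0.86
GID = NIR / Ea = 93 / 0.86 = 108.1395 mm

108.1395 mm


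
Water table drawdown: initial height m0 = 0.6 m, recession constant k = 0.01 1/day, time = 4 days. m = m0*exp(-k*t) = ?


m = m0 * exp(-k*t)
m = 0.6 * exp(-0.01 * 4)
m = 0.6 * exp(-0.0400)

0.5765 m


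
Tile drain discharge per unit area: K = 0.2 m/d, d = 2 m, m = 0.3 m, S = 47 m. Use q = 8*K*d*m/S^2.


q = 8*K*d*m/S^2
q = 8*0.2*2*0.3/47^2
q = 0.9600 / 2209

4.3459e-04 m/d


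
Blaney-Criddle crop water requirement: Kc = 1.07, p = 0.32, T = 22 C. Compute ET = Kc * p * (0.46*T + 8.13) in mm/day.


ET = Kc * p * (0.46*T + 8.13)
ET = 1.07 * 0.32 * (0.46*22 + 8.13)
ET = 1.07 * 0.32 * 18.2500

6.2488 mm/day


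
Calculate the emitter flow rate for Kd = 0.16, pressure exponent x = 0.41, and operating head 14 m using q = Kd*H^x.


q = Kd * H^x = 0.16 * 14^0.41 = 0.16 * 2.950615

0.4721 L/h


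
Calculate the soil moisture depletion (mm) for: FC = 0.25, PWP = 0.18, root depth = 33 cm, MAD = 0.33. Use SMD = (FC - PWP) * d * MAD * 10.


SMD = (FC - PWP) * d * MAD * 10
SMD = (0.25 - 0.18) * 33 * 0.33 * 10
SMD = 0.0700 * 33 * 0.33 * 10

7.6230 mm


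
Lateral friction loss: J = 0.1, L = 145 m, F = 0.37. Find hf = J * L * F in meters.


hf = J * L * F = 0.1 * 145 * 0.37 = 5.3650 m

5.3650 m


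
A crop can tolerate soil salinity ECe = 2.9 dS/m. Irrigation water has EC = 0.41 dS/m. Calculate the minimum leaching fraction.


LR = ECiw / (5*ECe - ECiw)
LR = 0.41 / (5*2.9 - 0.41)
LR = 0.41 / 14.0900

0.0291


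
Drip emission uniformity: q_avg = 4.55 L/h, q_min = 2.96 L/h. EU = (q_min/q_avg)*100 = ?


EU = (q_min/q_avg)*100 = (2.96/4.55)*100 = 65.0549%

65.0549 %


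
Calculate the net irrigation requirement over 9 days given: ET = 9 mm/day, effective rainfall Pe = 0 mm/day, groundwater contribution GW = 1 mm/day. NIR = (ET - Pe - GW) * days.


Daily deficit = ET - Pe - GW = 9 - 0 - 1 = 8 mm/day
NIR = 8 * 9 = 72 mm

72.0000 mm


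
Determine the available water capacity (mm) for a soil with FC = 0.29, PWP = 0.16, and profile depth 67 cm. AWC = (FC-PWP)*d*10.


AWC = (FC - PWP) * d * 10
AWC = (0.29 - 0.16) * 67 * 10
AWC = 0.1300 * 67 * 10

87.1000 mm


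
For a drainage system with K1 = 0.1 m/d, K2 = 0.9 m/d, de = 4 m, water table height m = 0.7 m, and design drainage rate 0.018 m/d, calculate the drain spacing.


S^2 = 8*K2*de*m/q + 4*K1*m^2/q
S^2 = 8*0.9*4*0.7/0.018 + 4*0.1*0.7^2/0.018
S = sqrt(1130.8889)

33.6287 m


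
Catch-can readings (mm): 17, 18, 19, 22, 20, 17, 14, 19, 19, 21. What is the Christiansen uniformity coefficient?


mean = 18.600000 mm
MAD = 1.680000 mm
CU = (1 - 1.680000/18.600000)*100

90.9677 %


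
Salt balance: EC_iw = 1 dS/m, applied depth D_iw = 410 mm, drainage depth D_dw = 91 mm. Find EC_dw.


EC_dw = EC_iw * D_iw / D_dw
EC_dw = 1 * 410 / 91
EC_dw = 410 / 91

4.5055 dS/m


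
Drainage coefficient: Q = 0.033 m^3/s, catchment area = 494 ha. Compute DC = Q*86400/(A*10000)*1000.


DC = Q * 86400 / (A * 10000) * 1000
DC = 0.033 * 86400 / (494 * 10000) * 1000
DC = 2851200.0000 / 4940000

0.5772 mm/day


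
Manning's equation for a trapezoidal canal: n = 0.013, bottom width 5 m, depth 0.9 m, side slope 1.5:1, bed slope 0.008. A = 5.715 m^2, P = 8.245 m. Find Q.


R = A/P = 5.715/8.245 = 0.693147
Q = (1/0.013) * 5.715 * 0.693147^(2/3) * 0.008^0.5

30.7965 m^3/s


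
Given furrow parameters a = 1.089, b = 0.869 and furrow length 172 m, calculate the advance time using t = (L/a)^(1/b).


t = (L/a)^(1/b)
t = (172/1.089)^(1/0.869)
t = 157.943067^(1/0.869)

338.7818 min


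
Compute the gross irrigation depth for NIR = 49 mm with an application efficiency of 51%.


Ea = 51% = 0.51
GID = NIR / Ea = 49 / 0.51 = 96.0784 mm

96.0784 mm


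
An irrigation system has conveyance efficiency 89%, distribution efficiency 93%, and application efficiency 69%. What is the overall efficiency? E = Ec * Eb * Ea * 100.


Ec = 0.89, Eb = 0.93, Ea = 0.69
E = 0.89 * 0.93 * 0.69 * 100 = 57.1113%

57.1113 %


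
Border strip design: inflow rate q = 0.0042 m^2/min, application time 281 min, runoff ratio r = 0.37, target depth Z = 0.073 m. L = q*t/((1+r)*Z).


L = q*t/((1+r)*Z)
L = 0.0042*281/((1+0.37)*0.073)
L = 1.1802/0.10001

11.8008 m


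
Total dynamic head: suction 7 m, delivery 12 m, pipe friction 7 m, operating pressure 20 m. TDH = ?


TDH = Hs + Hd + hf + Hp = 7 + 12 + 7 + 20 = 46

46 m


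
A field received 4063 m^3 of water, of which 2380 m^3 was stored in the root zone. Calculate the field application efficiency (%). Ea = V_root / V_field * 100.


Ea = V_root / V_field * 100 = 2380 / 4063 * 100 = 58.5774%

58.5774 %


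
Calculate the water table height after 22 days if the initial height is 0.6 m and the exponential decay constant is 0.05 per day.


m = m0 * exp(-k*t)
m = 0.6 * exp(-0.05 * 22)
m = 0.6 * exp(-1.1000)

0.1997 m
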